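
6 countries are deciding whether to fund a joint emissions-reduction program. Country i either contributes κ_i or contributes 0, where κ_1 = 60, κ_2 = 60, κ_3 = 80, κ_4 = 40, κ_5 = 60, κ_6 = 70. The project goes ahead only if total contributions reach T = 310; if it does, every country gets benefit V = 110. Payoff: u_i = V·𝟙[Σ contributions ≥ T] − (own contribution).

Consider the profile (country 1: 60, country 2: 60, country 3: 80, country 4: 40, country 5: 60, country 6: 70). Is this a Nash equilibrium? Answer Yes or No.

Total = 370 ≥ 310: provided.
Country 1 (pledges 60, payoff 50): dropping to 0 → total 310, payoff 110. Profitable deviation.

No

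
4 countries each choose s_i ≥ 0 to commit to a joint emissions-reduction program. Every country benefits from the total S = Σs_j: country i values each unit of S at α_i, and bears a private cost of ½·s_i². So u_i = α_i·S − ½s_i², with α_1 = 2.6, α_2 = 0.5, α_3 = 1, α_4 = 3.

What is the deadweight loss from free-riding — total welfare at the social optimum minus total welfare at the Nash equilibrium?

Country i's FOC: ∂u_i/∂s_i = α_i − s_i = 0, so s_i* = α_i.
NE contributions = (2.6, 0.5, 1, 3); S = 7.1.
W^NE = (Σα)·S − ½Σα_i² = 7.1² − ½·17.01 = 41.905.
Planner sets s_i = Σα_j = 7.1 for every i, so S^SO = 4·7.1 = 28.4.
W^SO = (Σα)·S^SO − ½·4·(Σα)² = (4/2)·7.1² = 100.82.
Deadweight loss = W^SO − W^NE = 58.915.

58.915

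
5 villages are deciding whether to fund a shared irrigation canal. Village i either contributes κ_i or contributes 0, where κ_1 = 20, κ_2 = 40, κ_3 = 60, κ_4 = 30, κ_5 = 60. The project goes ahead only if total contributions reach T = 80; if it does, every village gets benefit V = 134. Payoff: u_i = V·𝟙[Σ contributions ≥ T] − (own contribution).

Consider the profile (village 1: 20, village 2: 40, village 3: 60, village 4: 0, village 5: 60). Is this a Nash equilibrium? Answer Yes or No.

No

Total = 180 ≥ 80: provided.
Village 1 (pledges 20, payoff 114): dropping to 0 → total 160, payoff 134. Profitable deviation.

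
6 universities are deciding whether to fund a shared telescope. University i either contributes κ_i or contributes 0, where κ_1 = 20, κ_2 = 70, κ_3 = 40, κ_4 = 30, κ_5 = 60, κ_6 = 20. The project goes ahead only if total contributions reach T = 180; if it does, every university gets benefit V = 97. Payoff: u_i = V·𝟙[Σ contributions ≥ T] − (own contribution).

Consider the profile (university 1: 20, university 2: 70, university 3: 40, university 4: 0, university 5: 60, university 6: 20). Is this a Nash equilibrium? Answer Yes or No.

No

Total = 210 ≥ 180: provided.
University 1 (pledges 20, payoff 77): dropping to 0 → total 190, payoff 97. Profitable deviation.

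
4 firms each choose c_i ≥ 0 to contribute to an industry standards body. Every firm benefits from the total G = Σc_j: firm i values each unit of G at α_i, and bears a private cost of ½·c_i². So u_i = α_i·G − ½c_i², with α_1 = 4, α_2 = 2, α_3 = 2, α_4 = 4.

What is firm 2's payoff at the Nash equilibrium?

22

Firm i's FOC: ∂u_i/∂c_i = α_i − c_i = 0, so c_i* = α_i.
NE contributions = (4, 2, 2, 4); G = 12.
u_2 = α_2·G − ½·(c_2)² = 2·12 − ½·2² = 22.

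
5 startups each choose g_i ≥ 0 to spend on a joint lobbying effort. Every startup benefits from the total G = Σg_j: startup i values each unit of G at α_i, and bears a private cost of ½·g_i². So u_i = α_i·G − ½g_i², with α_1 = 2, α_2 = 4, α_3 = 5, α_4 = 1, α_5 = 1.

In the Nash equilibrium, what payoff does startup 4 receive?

12.5

Startup i's FOC: ∂u_i/∂g_i = α_i − g_i = 0, so g_i* = α_i.
NE contributions = (2, 4, 5, 1, 1); G = 13.
u_4 = α_4·G − ½·(g_4)² = 1·13 − ½·1² = 12.5.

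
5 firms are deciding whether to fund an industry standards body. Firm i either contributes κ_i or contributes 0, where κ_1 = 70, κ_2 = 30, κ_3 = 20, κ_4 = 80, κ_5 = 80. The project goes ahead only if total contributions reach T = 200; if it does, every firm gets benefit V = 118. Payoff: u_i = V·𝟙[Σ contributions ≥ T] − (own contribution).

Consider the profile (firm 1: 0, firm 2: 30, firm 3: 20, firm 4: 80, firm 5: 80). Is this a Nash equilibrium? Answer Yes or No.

Total = 210 ≥ 200: provided.
Firm 1 (pledges 0, payoff 118): pledging 70 → total 280, payoff 48. No gain.
Firm 2 (pledges 30, payoff 88): dropping to 0 → total 180, payoff 0. No gain.
Firm 3 (pledges 20, payoff 98): dropping to 0 → total 190, payoff 0. No gain.
Firm 4 (pledges 80, payoff 38): dropping to 0 → total 130, payoff 0. No gain.
Firm 5 (pledges 80, payoff 38): dropping to 0 → total 130, payoff 0. No gain.

Yes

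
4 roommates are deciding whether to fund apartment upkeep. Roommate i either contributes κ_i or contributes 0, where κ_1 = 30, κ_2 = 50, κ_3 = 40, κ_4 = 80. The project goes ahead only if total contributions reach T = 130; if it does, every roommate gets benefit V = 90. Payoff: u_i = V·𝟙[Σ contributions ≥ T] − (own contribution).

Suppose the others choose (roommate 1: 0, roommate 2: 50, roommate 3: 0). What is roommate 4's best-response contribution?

Others' total = 50. Contributing 80 brings total to 130 ≥ 130: gain V − κ_4 = 10.
Best response: 80.

80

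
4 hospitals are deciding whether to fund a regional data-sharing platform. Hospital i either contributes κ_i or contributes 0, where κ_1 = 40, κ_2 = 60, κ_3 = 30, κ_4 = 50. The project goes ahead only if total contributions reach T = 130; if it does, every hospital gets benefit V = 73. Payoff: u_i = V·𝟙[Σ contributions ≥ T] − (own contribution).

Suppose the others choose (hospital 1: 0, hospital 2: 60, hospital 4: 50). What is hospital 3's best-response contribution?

Others' total = 110. Contributing 30 brings total to 140 ≥ 130: gain V − κ_3 = 43.
Best response: 30.

30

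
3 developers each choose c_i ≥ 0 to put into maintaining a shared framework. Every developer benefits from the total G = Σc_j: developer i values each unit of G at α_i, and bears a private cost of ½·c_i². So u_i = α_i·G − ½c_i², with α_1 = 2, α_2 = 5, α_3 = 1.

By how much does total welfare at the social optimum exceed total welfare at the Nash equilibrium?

47

Developer i's FOC: ∂u_i/∂c_i = α_i − c_i = 0, so c_i* = α_i.
NE contributions = (2, 5, 1); G = 8.
W^NE = (Σα)·G − ½Σα_i² = 8² − ½·30 = 49.
Planner sets c_i = Σα_j = 8 for every i, so G^SO = 3·8 = 24.
W^SO = (Σα)·G^SO − ½·3·(Σα)² = (3/2)·8² = 96.
Deadweight loss = W^SO − W^NE = 47.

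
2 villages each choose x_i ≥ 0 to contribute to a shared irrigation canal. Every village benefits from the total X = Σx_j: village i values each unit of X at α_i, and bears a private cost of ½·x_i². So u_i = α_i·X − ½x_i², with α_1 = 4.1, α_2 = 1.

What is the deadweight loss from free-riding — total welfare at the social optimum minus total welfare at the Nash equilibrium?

8.905

Village i's FOC: ∂u_i/∂x_i = α_i − x_i = 0, so x_i* = α_i.
NE contributions = (4.1, 1); X = 5.1.
W^NE = (Σα)·X − ½Σα_i² = 5.1² − ½·17.81 = 17.105.
Planner sets x_i = Σα_j = 5.1 for every i, so X^SO = 2·5.1 = 10.2.
W^SO = (Σα)·X^SO − ½·2·(Σα)² = (2/2)·5.1² = 26.01.
Deadweight loss = W^SO − W^NE = 8.905.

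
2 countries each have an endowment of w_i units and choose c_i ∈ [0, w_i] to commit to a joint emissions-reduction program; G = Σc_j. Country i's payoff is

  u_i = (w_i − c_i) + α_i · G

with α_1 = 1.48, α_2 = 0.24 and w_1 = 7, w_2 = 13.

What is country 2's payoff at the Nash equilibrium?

∂u_i/∂c_i = α_i − 1, so country i contributes w_i if α_i > 1, else 0.
α_i > 1 for i ∈ {1}; NE contributions (7, 0), G = 7.
u_2 = (13 − 0) + 0.24·7 = 14.68.

14.68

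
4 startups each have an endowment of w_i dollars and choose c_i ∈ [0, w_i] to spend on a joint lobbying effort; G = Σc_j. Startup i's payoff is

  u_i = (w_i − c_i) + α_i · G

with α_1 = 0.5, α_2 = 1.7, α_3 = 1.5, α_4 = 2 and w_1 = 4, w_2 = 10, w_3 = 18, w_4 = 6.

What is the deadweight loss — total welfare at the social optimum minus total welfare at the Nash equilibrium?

18.8

∂u_i/∂c_i = α_i − 1, so startup i contributes w_i if α_i > 1, else 0.
α_i > 1 for i ∈ {2, 3, 4}; NE contributions (0, 10, 18, 6), G = 34.
W^NE = Σw_i − G^NE + (Σα_i)·G^NE = 38 + 4.7·34 = 197.8.
Planner: ∂(Σu_j)/∂c_i = Σα_j − 1 = 4.7 > 0, so everyone contributes w_i; G^SO = 38, W^SO = 38 + 4.7·38 = 216.6.
Deadweight loss = 18.8.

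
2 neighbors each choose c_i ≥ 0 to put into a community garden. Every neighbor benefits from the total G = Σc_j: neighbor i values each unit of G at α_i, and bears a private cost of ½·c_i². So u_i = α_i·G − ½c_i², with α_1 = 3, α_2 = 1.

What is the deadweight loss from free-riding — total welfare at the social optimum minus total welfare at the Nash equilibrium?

5

Neighbor i's FOC: ∂u_i/∂c_i = α_i − c_i = 0, so c_i* = α_i.
NE contributions = (3, 1); G = 4.
W^NE = (Σα)·G − ½Σα_i² = 4² − ½·10 = 11.
Planner sets c_i = Σα_j = 4 for every i, so G^SO = 2·4 = 8.
W^SO = (Σα)·G^SO − ½·2·(Σα)² = (2/2)·4² = 16.
Deadweight loss = W^SO − W^NE = 5.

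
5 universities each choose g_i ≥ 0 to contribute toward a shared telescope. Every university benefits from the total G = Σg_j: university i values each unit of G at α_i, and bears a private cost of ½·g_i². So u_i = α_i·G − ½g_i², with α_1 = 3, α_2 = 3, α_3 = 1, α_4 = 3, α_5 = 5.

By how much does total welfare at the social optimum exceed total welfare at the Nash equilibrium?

364

University i's FOC: ∂u_i/∂g_i = α_i − g_i = 0, so g_i* = α_i.
NE contributions = (3, 3, 1, 3, 5); G = 15.
W^NE = (Σα)·G − ½Σα_i² = 15² − ½·53 = 198.5.
Planner sets g_i = Σα_j = 15 for every i, so G^SO = 5·15 = 75.
W^SO = (Σα)·G^SO − ½·5·(Σα)² = (5/2)·15² = 562.5.
Deadweight loss = W^SO − W^NE = 364.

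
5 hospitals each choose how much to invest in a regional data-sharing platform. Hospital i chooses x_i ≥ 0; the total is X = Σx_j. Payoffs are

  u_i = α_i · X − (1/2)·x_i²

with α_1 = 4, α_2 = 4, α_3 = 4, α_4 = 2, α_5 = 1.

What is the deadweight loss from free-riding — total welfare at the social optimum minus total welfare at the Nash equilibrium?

Hospital i's FOC: ∂u_i/∂x_i = α_i − x_i = 0, so x_i* = α_i.
NE contributions = (4, 4, 4, 2, 1); X = 15.
W^NE = (Σα)·X − ½Σα_i² = 15² − ½·53 = 198.5.
Planner sets x_i = Σα_j = 15 for every i, so X^SO = 5·15 = 75.
W^SO = (Σα)·X^SO − ½·5·(Σα)² = (5/2)·15² = 562.5.
Deadweight loss = W^SO − W^NE = 364.

364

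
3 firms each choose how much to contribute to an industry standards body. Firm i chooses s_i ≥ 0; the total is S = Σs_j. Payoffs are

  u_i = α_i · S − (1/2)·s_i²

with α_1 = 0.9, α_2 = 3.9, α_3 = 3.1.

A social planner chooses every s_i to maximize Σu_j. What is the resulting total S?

23.7

Planner FOC: ∂(Σu_j)/∂s_i = (Σα_j) − s_i = 0, so s_i^SO = Σα_j = 7.9 for every i; S^SO = 23.7.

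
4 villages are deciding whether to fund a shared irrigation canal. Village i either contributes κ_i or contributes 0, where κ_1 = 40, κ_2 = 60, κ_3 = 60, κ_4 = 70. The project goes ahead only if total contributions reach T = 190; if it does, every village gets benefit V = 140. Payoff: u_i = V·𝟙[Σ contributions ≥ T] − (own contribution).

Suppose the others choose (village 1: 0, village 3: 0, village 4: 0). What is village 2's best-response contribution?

Others' total = 0. Even contributing 60 gives 60 < 190: no benefit either way.
Best response: 0.

0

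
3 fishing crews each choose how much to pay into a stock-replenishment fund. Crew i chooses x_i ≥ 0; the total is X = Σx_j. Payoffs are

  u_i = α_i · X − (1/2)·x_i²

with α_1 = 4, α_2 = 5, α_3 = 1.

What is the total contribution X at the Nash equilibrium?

10

Crew i's FOC: ∂u_i/∂x_i = α_i − x_i = 0, so x_i* = α_i.
NE contributions = (4, 5, 1); X = 10.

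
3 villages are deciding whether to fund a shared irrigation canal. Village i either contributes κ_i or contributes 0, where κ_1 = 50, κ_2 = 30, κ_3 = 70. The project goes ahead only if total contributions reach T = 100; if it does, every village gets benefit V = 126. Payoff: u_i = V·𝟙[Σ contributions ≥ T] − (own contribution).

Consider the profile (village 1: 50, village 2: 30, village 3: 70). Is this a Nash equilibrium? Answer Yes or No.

Total = 150 ≥ 100: provided.
Village 1 (pledges 50, payoff 76): dropping to 0 → total 100, payoff 126. Profitable deviation.

No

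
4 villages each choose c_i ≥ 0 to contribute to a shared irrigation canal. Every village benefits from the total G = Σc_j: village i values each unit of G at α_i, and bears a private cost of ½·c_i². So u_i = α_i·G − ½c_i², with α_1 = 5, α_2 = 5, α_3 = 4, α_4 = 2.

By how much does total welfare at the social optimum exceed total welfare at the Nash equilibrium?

Village i's FOC: ∂u_i/∂c_i = α_i − c_i = 0, so c_i* = α_i.
NE contributions = (5, 5, 4, 2); G = 16.
W^NE = (Σα)·G − ½Σα_i² = 16² − ½·70 = 221.
Planner sets c_i = Σα_j = 16 for every i, so G^SO = 4·16 = 64.
W^SO = (Σα)·G^SO − ½·4·(Σα)² = (4/2)·16² = 512.
Deadweight loss = W^SO − W^NE = 291.

291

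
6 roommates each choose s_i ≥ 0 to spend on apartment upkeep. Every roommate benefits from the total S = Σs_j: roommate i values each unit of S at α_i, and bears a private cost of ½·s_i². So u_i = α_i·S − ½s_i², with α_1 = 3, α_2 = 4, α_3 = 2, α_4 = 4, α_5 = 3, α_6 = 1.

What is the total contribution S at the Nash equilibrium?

Roommate i's FOC: ∂u_i/∂s_i = α_i − s_i = 0, so s_i* = α_i.
NE contributions = (3, 4, 2, 4, 3, 1); S = 17.

17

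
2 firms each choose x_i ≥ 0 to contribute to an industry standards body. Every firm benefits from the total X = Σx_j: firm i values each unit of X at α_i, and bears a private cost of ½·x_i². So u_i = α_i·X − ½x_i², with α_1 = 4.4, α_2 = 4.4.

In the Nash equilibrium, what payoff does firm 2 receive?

29.04

Firm i's FOC: ∂u_i/∂x_i = α_i − x_i = 0, so x_i* = α_i.
NE contributions = (4.4, 4.4); X = 8.8.
u_2 = α_2·X − ½·(x_2)² = 4.4·8.8 − ½·4.4² = 29.04.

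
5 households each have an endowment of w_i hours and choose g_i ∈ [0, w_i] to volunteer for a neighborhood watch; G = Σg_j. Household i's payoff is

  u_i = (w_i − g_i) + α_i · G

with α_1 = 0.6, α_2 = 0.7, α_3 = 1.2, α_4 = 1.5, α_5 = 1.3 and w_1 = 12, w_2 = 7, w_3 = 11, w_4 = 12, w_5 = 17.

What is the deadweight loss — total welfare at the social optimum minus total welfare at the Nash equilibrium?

81.7

∂u_i/∂g_i = α_i − 1, so household i contributes w_i if α_i > 1, else 0.
α_i > 1 for i ∈ {3, 4, 5}; NE contributions (0, 0, 11, 12, 17), G = 40.
W^NE = Σw_i − G^NE + (Σα_i)·G^NE = 59 + 4.3·40 = 231.
Planner: ∂(Σu_j)/∂g_i = Σα_j − 1 = 4.3 > 0, so everyone contributes w_i; G^SO = 59, W^SO = 59 + 4.3·59 = 312.7.
Deadweight loss = 81.7.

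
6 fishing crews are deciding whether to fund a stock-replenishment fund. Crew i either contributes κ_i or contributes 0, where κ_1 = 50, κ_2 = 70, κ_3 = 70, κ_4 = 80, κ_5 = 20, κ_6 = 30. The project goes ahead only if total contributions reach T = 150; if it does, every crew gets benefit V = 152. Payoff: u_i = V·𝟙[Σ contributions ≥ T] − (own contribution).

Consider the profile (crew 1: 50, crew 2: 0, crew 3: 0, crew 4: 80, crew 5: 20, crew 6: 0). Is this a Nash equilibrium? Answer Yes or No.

Total = 150 ≥ 150: provided.
Crew 1 (pledges 50, payoff 102): dropping to 0 → total 100, payoff 0. No gain.
Crew 2 (pledges 0, payoff 152): pledging 70 → total 220, payoff 82. No gain.
Crew 3 (pledges 0, payoff 152): pledging 70 → total 220, payoff 82. No gain.
Crew 4 (pledges 80, payoff 72): dropping to 0 → total 70, payoff 0. No gain.
Crew 5 (pledges 20, payoff 132): dropping to 0 → total 130, payoff 0. No gain.
Crew 6 (pledges 0, payoff 152): pledging 30 → total 180, payoff 122. No gain.

Yes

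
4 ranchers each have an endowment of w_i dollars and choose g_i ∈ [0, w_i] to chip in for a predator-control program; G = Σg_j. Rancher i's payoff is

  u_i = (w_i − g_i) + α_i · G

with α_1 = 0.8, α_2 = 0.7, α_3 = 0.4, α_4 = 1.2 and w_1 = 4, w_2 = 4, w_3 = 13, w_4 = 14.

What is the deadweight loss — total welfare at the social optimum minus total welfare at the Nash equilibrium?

44.1

∂u_i/∂g_i = α_i − 1, so rancher i contributes w_i if α_i > 1, else 0.
α_i > 1 for i ∈ {4}; NE contributions (0, 0, 0, 14), G = 14.
W^NE = Σw_i − G^NE + (Σα_i)·G^NE = 35 + 2.1·14 = 64.4.
Planner: ∂(Σu_j)/∂g_i = Σα_j − 1 = 2.1 > 0, so everyone contributes w_i; G^SO = 35, W^SO = 35 + 2.1·35 = 108.5.
Deadweight loss = 44.1.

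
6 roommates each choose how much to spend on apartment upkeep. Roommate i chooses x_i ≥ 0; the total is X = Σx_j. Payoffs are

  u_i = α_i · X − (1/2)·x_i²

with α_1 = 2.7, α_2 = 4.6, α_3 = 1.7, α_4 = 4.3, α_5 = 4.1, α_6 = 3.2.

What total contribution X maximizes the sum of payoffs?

Planner FOC: ∂(Σu_j)/∂x_i = (Σα_j) − x_i = 0, so x_i^SO = Σα_j = 20.6 for every i; X^SO = 123.6.

123.6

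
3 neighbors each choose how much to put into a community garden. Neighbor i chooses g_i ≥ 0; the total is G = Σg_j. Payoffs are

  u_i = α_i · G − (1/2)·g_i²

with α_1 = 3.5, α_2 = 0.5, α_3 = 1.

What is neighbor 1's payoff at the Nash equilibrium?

11.375

Neighbor i's FOC: ∂u_i/∂g_i = α_i − g_i = 0, so g_i* = α_i.
NE contributions = (3.5, 0.5, 1); G = 5.
u_1 = α_1·G − ½·(g_1)² = 3.5·5 − ½·3.5² = 11.375.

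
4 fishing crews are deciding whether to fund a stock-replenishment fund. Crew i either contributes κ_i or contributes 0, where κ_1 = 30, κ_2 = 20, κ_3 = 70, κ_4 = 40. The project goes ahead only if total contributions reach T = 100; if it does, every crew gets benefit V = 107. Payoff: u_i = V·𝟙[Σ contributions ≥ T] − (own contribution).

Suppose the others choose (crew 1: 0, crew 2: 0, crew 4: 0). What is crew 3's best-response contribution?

0

Others' total = 0. Even contributing 70 gives 70 < 100: no benefit either way.
Best response: 0.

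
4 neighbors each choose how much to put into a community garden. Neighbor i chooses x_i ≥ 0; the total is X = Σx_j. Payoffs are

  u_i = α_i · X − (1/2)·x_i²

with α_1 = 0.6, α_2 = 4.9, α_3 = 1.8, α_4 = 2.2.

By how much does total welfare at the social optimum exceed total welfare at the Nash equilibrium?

Neighbor i's FOC: ∂u_i/∂x_i = α_i − x_i = 0, so x_i* = α_i.
NE contributions = (0.6, 4.9, 1.8, 2.2); X = 9.5.
W^NE = (Σα)·X − ½Σα_i² = 9.5² − ½·32.45 = 74.025.
Planner sets x_i = Σα_j = 9.5 for every i, so X^SO = 4·9.5 = 38.
W^SO = (Σα)·X^SO − ½·4·(Σα)² = (4/2)·9.5² = 180.5.
Deadweight loss = W^SO − W^NE = 106.475.

106.475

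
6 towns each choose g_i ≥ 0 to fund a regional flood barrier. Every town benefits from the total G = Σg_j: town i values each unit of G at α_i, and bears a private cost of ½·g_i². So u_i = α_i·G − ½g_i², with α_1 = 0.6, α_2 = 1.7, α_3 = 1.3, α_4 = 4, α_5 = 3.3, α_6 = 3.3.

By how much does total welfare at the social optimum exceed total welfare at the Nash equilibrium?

424.64

Town i's FOC: ∂u_i/∂g_i = α_i − g_i = 0, so g_i* = α_i.
NE contributions = (0.6, 1.7, 1.3, 4, 3.3, 3.3); G = 14.2.
W^NE = (Σα)·G − ½Σα_i² = 14.2² − ½·42.72 = 180.28.
Planner sets g_i = Σα_j = 14.2 for every i, so G^SO = 6·14.2 = 85.2.
W^SO = (Σα)·G^SO − ½·6·(Σα)² = (6/2)·14.2² = 604.92.
Deadweight loss = W^SO − W^NE = 424.64.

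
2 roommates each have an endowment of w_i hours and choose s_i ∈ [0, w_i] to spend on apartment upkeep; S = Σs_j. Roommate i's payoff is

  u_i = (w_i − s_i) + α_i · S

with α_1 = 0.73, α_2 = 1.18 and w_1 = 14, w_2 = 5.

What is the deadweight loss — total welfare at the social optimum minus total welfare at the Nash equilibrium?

12.74

∂u_i/∂s_i = α_i − 1, so roommate i contributes w_i if α_i > 1, else 0.
α_i > 1 for i ∈ {2}; NE contributions (0, 5), S = 5.
W^NE = Σw_i − S^NE + (Σα_i)·S^NE = 19 + 0.91·5 = 23.55.
Planner: ∂(Σu_j)/∂s_i = Σα_j − 1 = 0.91 > 0, so everyone contributes w_i; S^SO = 19, W^SO = 19 + 0.91·19 = 36.29.
Deadweight loss = 12.74.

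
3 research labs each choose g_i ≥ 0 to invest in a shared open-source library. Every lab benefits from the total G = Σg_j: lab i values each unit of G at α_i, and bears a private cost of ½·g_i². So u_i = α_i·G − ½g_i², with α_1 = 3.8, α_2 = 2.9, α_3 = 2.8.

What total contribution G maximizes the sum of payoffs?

Planner FOC: ∂(Σu_j)/∂g_i = (Σα_j) − g_i = 0, so g_i^SO = Σα_j = 9.5 for every i; G^SO = 28.5.

28.5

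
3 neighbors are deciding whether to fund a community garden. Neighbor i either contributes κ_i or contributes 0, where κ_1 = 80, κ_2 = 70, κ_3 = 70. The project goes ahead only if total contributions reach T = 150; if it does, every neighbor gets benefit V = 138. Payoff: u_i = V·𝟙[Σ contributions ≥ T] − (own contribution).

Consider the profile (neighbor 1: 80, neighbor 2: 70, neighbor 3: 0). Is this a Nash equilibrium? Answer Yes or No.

Yes

Total = 150 ≥ 150: provided.
Neighbor 1 (pledges 80, payoff 58): dropping to 0 → total 70, payoff 0. No gain.
Neighbor 2 (pledges 70, payoff 68): dropping to 0 → total 80, payoff 0. No gain.
Neighbor 3 (pledges 0, payoff 138): pledging 70 → total 220, payoff 68. No gain.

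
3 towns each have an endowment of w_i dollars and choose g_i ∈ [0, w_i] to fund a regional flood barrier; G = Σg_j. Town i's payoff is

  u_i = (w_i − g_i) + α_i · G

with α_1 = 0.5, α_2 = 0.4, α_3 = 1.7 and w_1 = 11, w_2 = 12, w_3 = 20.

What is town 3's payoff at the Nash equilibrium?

34

∂u_i/∂g_i = α_i − 1, so town i contributes w_i if α_i > 1, else 0.
α_i > 1 for i ∈ {3}; NE contributions (0, 0, 20), G = 20.
u_3 = (20 − 20) + 1.7·20 = 34.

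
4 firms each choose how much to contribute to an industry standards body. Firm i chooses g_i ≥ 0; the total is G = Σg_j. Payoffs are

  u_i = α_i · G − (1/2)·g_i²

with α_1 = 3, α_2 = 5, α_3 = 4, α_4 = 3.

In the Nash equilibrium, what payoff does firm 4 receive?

40.5

Firm i's FOC: ∂u_i/∂g_i = α_i − g_i = 0, so g_i* = α_i.
NE contributions = (3, 5, 4, 3); G = 15.
u_4 = α_4·G − ½·(g_4)² = 3·15 − ½·3² = 40.5.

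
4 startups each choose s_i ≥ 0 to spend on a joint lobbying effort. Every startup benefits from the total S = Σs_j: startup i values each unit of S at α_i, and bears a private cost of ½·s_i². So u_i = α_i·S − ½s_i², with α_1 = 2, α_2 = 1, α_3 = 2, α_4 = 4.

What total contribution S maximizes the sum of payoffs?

Planner FOC: ∂(Σu_j)/∂s_i = (Σα_j) − s_i = 0, so s_i^SO = Σα_j = 9 for every i; S^SO = 36.

36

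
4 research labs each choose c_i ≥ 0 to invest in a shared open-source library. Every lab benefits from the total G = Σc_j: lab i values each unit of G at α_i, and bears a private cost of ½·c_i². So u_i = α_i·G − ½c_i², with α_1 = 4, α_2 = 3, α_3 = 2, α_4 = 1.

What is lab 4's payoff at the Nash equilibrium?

9.5

Lab i's FOC: ∂u_i/∂c_i = α_i − c_i = 0, so c_i* = α_i.
NE contributions = (4, 3, 2, 1); G = 10.
u_4 = α_4·G − ½·(c_4)² = 1·10 − ½·1² = 9.5.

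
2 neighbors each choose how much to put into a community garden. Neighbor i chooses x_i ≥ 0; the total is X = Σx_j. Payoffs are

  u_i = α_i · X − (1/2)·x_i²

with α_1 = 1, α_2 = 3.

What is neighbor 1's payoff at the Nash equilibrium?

3.5

Neighbor i's FOC: ∂u_i/∂x_i = α_i − x_i = 0, so x_i* = α_i.
NE contributions = (1, 3); X = 4.
u_1 = α_1·X − ½·(x_1)² = 1·4 − ½·1² = 3.5.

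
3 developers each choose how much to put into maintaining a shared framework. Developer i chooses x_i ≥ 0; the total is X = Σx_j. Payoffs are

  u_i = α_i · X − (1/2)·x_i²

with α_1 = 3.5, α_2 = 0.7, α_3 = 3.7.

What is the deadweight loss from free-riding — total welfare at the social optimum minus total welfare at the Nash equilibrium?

Developer i's FOC: ∂u_i/∂x_i = α_i − x_i = 0, so x_i* = α_i.
NE contributions = (3.5, 0.7, 3.7); X = 7.9.
W^NE = (Σα)·X − ½Σα_i² = 7.9² − ½·26.43 = 49.195.
Planner sets x_i = Σα_j = 7.9 for every i, so X^SO = 3·7.9 = 23.7.
W^SO = (Σα)·X^SO − ½·3·(Σα)² = (3/2)·7.9² = 93.615.
Deadweight loss = W^SO − W^NE = 44.42.

44.42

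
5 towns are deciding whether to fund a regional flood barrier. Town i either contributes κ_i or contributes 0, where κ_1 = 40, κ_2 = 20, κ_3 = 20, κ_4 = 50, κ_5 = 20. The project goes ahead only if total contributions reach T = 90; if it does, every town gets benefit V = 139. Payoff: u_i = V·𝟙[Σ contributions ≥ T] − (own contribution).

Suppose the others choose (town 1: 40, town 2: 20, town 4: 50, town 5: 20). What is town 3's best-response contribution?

0

Others' total = 130 ≥ 90; contributing adds cost 20 for no extra benefit.
Best response: 0.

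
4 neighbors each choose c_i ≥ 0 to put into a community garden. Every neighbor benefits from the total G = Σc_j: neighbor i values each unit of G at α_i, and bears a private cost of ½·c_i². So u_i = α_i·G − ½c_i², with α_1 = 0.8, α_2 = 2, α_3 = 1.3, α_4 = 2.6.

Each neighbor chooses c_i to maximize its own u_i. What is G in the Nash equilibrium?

Neighbor i's FOC: ∂u_i/∂c_i = α_i − c_i = 0, so c_i* = α_i.
NE contributions = (0.8, 2, 1.3, 2.6); G = 6.7.

6.7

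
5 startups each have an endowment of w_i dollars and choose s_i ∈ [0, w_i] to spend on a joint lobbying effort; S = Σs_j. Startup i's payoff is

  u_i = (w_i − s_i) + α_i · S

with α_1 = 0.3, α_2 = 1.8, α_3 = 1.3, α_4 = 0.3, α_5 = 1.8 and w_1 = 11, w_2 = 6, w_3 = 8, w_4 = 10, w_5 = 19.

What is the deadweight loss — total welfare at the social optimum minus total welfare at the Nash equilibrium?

94.5

∂u_i/∂s_i = α_i − 1, so startup i contributes w_i if α_i > 1, else 0.
α_i > 1 for i ∈ {2, 3, 5}; NE contributions (0, 6, 8, 0, 19), S = 33.
W^NE = Σw_i − S^NE + (Σα_i)·S^NE = 54 + 4.5·33 = 202.5.
Planner: ∂(Σu_j)/∂s_i = Σα_j − 1 = 4.5 > 0, so everyone contributes w_i; S^SO = 54, W^SO = 54 + 4.5·54 = 297.
Deadweight loss = 94.5.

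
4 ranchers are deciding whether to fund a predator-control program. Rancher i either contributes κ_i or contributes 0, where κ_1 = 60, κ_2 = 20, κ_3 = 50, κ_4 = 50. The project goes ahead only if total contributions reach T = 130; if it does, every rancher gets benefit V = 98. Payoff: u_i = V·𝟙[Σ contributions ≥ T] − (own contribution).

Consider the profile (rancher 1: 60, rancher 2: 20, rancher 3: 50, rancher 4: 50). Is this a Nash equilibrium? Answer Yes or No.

No

Total = 180 ≥ 130: provided.
Rancher 1 (pledges 60, payoff 38): dropping to 0 → total 120, payoff 0. No gain.
Rancher 2 (pledges 20, payoff 78): dropping to 0 → total 160, payoff 98. Profitable deviation.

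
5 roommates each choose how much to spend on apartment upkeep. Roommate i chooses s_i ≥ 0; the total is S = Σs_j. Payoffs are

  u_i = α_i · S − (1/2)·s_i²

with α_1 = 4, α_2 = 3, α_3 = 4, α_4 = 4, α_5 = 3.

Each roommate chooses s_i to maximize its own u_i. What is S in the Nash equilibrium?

Roommate i's FOC: ∂u_i/∂s_i = α_i − s_i = 0, so s_i* = α_i.
NE contributions = (4, 3, 4, 4, 3); S = 18.

18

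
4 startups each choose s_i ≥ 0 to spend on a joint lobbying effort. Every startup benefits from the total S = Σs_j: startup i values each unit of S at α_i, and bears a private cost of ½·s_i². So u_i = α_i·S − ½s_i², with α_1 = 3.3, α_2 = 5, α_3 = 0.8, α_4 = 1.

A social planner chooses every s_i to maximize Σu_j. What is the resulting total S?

Planner FOC: ∂(Σu_j)/∂s_i = (Σα_j) − s_i = 0, so s_i^SO = Σα_j = 10.1 for every i; S^SO = 40.4.

40.4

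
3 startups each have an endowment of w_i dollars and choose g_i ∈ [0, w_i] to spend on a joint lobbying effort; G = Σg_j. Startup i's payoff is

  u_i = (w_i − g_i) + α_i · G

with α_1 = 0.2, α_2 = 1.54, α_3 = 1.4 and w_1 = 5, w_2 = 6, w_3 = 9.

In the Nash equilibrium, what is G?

15

∂u_i/∂g_i = α_i − 1, so startup i contributes w_i if α_i > 1, else 0.
α_i > 1 for i ∈ {2, 3}; NE contributions (0, 6, 9), G = 15.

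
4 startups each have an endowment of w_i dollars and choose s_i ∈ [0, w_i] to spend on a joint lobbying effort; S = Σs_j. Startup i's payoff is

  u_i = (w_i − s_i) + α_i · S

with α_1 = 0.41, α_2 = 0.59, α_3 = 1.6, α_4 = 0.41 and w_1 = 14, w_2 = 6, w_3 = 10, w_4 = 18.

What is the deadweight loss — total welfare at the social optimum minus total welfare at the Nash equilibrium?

∂u_i/∂s_i = α_i − 1, so startup i contributes w_i if α_i > 1, else 0.
α_i > 1 for i ∈ {3}; NE contributions (0, 0, 10, 0), S = 10.
W^NE = Σw_i − S^NE + (Σα_i)·S^NE = 48 + 2.01·10 = 68.1.
Planner: ∂(Σu_j)/∂s_i = Σα_j − 1 = 2.01 > 0, so everyone contributes w_i; S^SO = 48, W^SO = 48 + 2.01·48 = 144.48.
Deadweight loss = 76.38.

76.38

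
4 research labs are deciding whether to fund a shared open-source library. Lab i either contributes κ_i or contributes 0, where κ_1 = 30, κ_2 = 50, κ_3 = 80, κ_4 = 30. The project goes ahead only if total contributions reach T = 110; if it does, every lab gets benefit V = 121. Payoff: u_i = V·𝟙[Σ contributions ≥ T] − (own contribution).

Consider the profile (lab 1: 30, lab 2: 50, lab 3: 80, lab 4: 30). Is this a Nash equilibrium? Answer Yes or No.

No

Total = 190 ≥ 110: provided.
Lab 1 (pledges 30, payoff 91): dropping to 0 → total 160, payoff 121. Profitable deviation.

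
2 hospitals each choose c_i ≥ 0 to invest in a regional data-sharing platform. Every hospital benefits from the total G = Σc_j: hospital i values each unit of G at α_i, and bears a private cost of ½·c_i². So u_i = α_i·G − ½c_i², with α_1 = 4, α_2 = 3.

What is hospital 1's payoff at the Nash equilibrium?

Hospital i's FOC: ∂u_i/∂c_i = α_i − c_i = 0, so c_i* = α_i.
NE contributions = (4, 3); G = 7.
u_1 = α_1·G − ½·(c_1)² = 4·7 − ½·4² = 20.

20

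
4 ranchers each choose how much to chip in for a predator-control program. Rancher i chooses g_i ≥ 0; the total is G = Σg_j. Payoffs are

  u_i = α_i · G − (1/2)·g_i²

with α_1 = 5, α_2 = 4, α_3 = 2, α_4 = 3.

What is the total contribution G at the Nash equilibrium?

Rancher i's FOC: ∂u_i/∂g_i = α_i − g_i = 0, so g_i* = α_i.
NE contributions = (5, 4, 2, 3); G = 14.

14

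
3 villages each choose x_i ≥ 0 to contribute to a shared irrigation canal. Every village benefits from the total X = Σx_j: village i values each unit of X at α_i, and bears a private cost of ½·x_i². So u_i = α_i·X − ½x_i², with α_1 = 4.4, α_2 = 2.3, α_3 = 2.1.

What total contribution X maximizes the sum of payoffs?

26.4

Planner FOC: ∂(Σu_j)/∂x_i = (Σα_j) − x_i = 0, so x_i^SO = Σα_j = 8.8 for every i; X^SO = 26.4.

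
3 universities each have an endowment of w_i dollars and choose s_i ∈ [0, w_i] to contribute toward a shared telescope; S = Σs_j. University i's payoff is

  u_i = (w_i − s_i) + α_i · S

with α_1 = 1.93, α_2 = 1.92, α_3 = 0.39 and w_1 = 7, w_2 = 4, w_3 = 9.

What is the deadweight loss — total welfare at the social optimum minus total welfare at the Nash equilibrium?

29.16

∂u_i/∂s_i = α_i − 1, so university i contributes w_i if α_i > 1, else 0.
α_i > 1 for i ∈ {1, 2}; NE contributions (7, 4, 0), S = 11.
W^NE = Σw_i − S^NE + (Σα_i)·S^NE = 20 + 3.24·11 = 55.64.
Planner: ∂(Σu_j)/∂s_i = Σα_j − 1 = 3.24 > 0, so everyone contributes w_i; S^SO = 20, W^SO = 20 + 3.24·20 = 84.8.
Deadweight loss = 29.16.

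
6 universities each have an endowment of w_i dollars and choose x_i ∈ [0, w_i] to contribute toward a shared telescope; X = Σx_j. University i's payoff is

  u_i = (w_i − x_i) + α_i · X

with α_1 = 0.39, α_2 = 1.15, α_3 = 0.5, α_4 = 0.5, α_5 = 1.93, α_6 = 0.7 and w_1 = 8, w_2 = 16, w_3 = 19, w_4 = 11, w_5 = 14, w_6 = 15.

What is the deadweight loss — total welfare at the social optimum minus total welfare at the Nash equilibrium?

221.01

∂u_i/∂x_i = α_i − 1, so university i contributes w_i if α_i > 1, else 0.
α_i > 1 for i ∈ {2, 5}; NE contributions (0, 16, 0, 0, 14, 0), X = 30.
W^NE = Σw_i − X^NE + (Σα_i)·X^NE = 83 + 4.17·30 = 208.1.
Planner: ∂(Σu_j)/∂x_i = Σα_j − 1 = 4.17 > 0, so everyone contributes w_i; X^SO = 83, W^SO = 83 + 4.17·83 = 429.11.
Deadweight loss = 221.01.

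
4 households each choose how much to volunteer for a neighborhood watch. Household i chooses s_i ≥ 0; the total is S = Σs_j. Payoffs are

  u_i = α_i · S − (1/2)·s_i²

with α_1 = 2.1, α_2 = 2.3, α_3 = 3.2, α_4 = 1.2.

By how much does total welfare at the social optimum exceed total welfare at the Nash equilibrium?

Household i's FOC: ∂u_i/∂s_i = α_i − s_i = 0, so s_i* = α_i.
NE contributions = (2.1, 2.3, 3.2, 1.2); S = 8.8.
W^NE = (Σα)·S − ½Σα_i² = 8.8² − ½·21.38 = 66.75.
Planner sets s_i = Σα_j = 8.8 for every i, so S^SO = 4·8.8 = 35.2.
W^SO = (Σα)·S^SO − ½·4·(Σα)² = (4/2)·8.8² = 154.88.
Deadweight loss = W^SO − W^NE = 88.13.

88.13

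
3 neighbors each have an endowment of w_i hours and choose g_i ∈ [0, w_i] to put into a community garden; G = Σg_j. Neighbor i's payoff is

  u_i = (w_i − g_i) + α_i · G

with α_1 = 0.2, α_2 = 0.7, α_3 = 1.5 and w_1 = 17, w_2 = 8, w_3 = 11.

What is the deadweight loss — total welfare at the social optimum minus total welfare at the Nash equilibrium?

∂u_i/∂g_i = α_i − 1, so neighbor i contributes w_i if α_i > 1, else 0.
α_i > 1 for i ∈ {3}; NE contributions (0, 0, 11), G = 11.
W^NE = Σw_i − G^NE + (Σα_i)·G^NE = 36 + 1.4·11 = 51.4.
Planner: ∂(Σu_j)/∂g_i = Σα_j − 1 = 1.4 > 0, so everyone contributes w_i; G^SO = 36, W^SO = 36 + 1.4·36 = 86.4.
Deadweight loss = 35.

35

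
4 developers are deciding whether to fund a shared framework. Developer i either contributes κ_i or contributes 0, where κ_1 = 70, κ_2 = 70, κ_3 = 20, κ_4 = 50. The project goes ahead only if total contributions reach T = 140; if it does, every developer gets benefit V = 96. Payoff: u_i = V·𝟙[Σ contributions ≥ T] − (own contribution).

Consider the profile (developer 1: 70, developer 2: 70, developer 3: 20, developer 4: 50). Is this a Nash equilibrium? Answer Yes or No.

No

Total = 210 ≥ 140: provided.
Developer 1 (pledges 70, payoff 26): dropping to 0 → total 140, payoff 96. Profitable deviation.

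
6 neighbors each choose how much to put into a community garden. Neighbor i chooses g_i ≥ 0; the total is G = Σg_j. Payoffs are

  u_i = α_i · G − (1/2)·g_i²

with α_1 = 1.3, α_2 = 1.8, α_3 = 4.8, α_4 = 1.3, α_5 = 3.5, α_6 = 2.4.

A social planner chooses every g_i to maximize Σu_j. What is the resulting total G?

90.6

Planner FOC: ∂(Σu_j)/∂g_i = (Σα_j) − g_i = 0, so g_i^SO = Σα_j = 15.1 for every i; G^SO = 90.6.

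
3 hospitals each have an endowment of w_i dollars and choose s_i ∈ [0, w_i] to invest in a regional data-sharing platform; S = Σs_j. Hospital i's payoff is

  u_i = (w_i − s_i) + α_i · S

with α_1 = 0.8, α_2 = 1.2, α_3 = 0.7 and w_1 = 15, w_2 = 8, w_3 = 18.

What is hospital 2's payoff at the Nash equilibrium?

9.6

∂u_i/∂s_i = α_i − 1, so hospital i contributes w_i if α_i > 1, else 0.
α_i > 1 for i ∈ {2}; NE contributions (0, 8, 0), S = 8.
u_2 = (8 − 8) + 1.2·8 = 9.6.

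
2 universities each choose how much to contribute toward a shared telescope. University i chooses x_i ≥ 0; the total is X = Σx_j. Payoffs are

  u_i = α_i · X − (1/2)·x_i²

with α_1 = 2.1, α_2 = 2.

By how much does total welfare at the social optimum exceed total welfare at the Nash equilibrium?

4.205

University i's FOC: ∂u_i/∂x_i = α_i − x_i = 0, so x_i* = α_i.
NE contributions = (2.1, 2); X = 4.1.
W^NE = (Σα)·X − ½Σα_i² = 4.1² − ½·8.41 = 12.605.
Planner sets x_i = Σα_j = 4.1 for every i, so X^SO = 2·4.1 = 8.2.
W^SO = (Σα)·X^SO − ½·2·(Σα)² = (2/2)·4.1² = 16.81.
Deadweight loss = W^SO − W^NE = 4.205.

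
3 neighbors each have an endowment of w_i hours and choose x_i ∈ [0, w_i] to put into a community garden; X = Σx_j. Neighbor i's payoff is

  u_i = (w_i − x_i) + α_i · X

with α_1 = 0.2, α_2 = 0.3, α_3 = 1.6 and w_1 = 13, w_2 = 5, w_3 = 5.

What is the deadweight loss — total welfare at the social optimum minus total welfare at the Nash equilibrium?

19.8

∂u_i/∂x_i = α_i − 1, so neighbor i contributes w_i if α_i > 1, else 0.
α_i > 1 for i ∈ {3}; NE contributions (0, 0, 5), X = 5.
W^NE = Σw_i − X^NE + (Σα_i)·X^NE = 23 + 1.1·5 = 28.5.
Planner: ∂(Σu_j)/∂x_i = Σα_j − 1 = 1.1 > 0, so everyone contributes w_i; X^SO = 23, W^SO = 23 + 1.1·23 = 48.3.
Deadweight loss = 19.8.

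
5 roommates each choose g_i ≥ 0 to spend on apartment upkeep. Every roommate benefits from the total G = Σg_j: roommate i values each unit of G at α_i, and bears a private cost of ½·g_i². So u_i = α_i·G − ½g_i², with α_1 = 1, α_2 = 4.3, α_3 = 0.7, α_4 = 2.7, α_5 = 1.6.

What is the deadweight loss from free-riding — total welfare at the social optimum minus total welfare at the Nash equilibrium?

174.05

Roommate i's FOC: ∂u_i/∂g_i = α_i − g_i = 0, so g_i* = α_i.
NE contributions = (1, 4.3, 0.7, 2.7, 1.6); G = 10.3.
W^NE = (Σα)·G − ½Σα_i² = 10.3² − ½·29.83 = 91.175.
Planner sets g_i = Σα_j = 10.3 for every i, so G^SO = 5·10.3 = 51.5.
W^SO = (Σα)·G^SO − ½·5·(Σα)² = (5/2)·10.3² = 265.225.
Deadweight loss = W^SO − W^NE = 174.05.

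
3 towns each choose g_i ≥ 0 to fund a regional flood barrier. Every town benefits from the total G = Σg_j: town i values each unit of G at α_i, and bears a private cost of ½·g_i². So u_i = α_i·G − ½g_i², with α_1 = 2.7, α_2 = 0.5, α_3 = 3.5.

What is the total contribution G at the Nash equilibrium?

6.7

Town i's FOC: ∂u_i/∂g_i = α_i − g_i = 0, so g_i* = α_i.
NE contributions = (2.7, 0.5, 3.5); G = 6.7.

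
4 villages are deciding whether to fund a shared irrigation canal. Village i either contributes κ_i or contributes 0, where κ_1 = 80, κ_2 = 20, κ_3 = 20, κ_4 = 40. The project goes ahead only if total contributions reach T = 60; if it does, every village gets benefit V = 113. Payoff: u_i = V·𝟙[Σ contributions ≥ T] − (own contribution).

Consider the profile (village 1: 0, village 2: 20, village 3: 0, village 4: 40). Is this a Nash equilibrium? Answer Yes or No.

Total = 60 ≥ 60: provided.
Village 1 (pledges 0, payoff 113): pledging 80 → total 140, payoff 33. No gain.
Village 2 (pledges 20, payoff 93): dropping to 0 → total 40, payoff 0. No gain.
Village 3 (pledges 0, payoff 113): pledging 20 → total 80, payoff 93. No gain.
Village 4 (pledges 40, payoff 73): dropping to 0 → total 20, payoff 0. No gain.

Yes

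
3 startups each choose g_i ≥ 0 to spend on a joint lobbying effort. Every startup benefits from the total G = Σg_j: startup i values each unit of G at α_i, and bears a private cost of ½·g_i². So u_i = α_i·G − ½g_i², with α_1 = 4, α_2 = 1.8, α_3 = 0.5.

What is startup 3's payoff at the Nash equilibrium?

3.025

Startup i's FOC: ∂u_i/∂g_i = α_i − g_i = 0, so g_i* = α_i.
NE contributions = (4, 1.8, 0.5); G = 6.3.
u_3 = α_3·G − ½·(g_3)² = 0.5·6.3 − ½·0.5² = 3.025.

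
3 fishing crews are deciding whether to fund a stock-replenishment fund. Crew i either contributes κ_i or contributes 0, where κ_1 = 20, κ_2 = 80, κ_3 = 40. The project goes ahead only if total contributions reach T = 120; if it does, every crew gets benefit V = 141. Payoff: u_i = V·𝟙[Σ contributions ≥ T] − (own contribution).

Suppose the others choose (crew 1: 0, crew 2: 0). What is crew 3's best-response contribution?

Others' total = 0. Even contributing 40 gives 40 < 120: no benefit either way.
Best response: 0.

0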